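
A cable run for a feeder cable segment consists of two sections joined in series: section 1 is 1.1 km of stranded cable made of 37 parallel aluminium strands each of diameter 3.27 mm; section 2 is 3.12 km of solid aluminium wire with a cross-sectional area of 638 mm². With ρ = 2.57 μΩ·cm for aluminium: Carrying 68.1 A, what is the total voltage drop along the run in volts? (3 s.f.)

14.8 V

ρ = 2.57 μΩ·cm = 2.57×10^-8 Ω·m
Section 1: A_strand = π(1.6350e-03)² = 8.398e-06 m²; R₁ = ρL/(N·A_s) = (2.57×10^-8)(1100)/(37×8.398e-06) = 0.09098 Ω
Section 2: A = 638 mm² = 6.380e-04 m²
R₂ = (2.57×10^-8)(3120)/(6.380e-04) = 0.1257 Ω
R = R₁ + R₂ = 0.2167 Ω
V = IR = 68.1 × 0.2167 = 14.8 V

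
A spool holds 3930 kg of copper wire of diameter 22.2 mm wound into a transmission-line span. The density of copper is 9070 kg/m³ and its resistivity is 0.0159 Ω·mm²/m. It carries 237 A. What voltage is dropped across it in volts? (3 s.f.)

ρ = 0.0159 Ω·mm²/m = 1.59×10^-8 Ω·m
A = π(d/2)² = π(1.1100e-02 m)² = 3.8708e-04 m²
L = m/(density·A) = 3930/(9070×3.8708e-04) = 1119 m
R = ρL/A = (1.59×10^-8)(1119)/(3.8708e-04) = 0.04598 Ω
V = IR = 237 × 0.04598 = 10.9 V

10.9 V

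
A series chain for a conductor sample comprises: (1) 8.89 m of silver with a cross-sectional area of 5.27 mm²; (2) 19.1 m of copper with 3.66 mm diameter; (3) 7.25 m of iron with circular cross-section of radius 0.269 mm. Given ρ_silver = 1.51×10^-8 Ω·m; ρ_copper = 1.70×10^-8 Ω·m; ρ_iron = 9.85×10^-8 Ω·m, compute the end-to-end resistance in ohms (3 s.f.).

3.20 Ω

Seg 1: A = 5.27 mm² = 5.270e-06 m²
R_1 = (1.51×10^-8)(8.89)/(5.270e-06) = 0.02547 Ω
Seg 2: A = π(d/2)² = π(1.8300e-03 m)² = 1.052e-05 m²
R_2 = (1.70×10^-8)(19.1)/(1.052e-05) = 0.03086 Ω
Seg 3: A = πr² = π(2.6900e-04 m)² = 2.273e-07 m²
R_3 = (9.85×10^-8)(7.25)/(2.273e-07) = 3.141 Ω
R_total = R_1 + R_2 + R_3 = 3.20 Ω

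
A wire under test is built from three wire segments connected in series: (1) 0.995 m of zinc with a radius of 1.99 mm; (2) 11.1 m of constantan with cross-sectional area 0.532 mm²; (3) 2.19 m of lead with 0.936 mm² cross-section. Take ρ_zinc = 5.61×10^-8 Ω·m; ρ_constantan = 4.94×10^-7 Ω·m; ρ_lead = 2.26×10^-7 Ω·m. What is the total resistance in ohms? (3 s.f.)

10.8 Ω

Seg 1: A = πr² = π(1.9900e-03 m)² = 1.244e-05 m²
R_1 = (5.61×10^-8)(0.995)/(1.244e-05) = 0.004487 Ω
Seg 2: A = 0.532 mm² = 5.320e-07 m²
R_2 = (4.94×10^-7)(11.1)/(5.320e-07) = 10.31 Ω
Seg 3: A = 0.936 mm² = 9.360e-07 m²
R_3 = (2.26×10^-7)(2.19)/(9.360e-07) = 0.5288 Ω
R_total = R_1 + R_2 + R_3 = 10.8 Ω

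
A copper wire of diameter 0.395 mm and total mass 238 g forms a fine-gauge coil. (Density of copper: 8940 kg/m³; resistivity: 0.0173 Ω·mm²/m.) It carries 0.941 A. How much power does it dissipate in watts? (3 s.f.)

27.2 W

ρ = 0.0173 Ω·mm²/m = 1.73×10^-8 Ω·m
A = π(d/2)² = π(1.9750e-04 m)² = 1.2254e-07 m²
L = m/(density·A) = 0.238/(8940×1.2254e-07) = 217.2 m
R = ρL/A = (1.73×10^-8)(217.2)/(1.2254e-07) = 30.67 Ω
P = I²R = (0.941)² × 30.67 = 27.2 W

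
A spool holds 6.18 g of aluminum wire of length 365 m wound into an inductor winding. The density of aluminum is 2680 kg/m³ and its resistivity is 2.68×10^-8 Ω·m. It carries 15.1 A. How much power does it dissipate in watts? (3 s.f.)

A = m/(density·L) = 0.00618/(2680×365) = 6.3177e-09 m²
R = ρL/A = (2.68×10^-8)(365)/(6.3177e-09) = 1548 Ω
P = I²R = (15.1)² × 1548 = 3.53×10^5 W

3.53×10^5 W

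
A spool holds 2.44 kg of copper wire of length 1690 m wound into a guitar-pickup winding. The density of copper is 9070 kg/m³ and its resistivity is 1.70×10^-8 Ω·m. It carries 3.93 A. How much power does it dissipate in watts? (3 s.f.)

A = m/(density·L) = 2.44/(9070×1690) = 1.5918e-07 m²
R = ρL/A = (1.70×10^-8)(1690)/(1.5918e-07) = 180.5 Ω
P = I²R = (3.93)² × 180.5 = 2790 W

2790 W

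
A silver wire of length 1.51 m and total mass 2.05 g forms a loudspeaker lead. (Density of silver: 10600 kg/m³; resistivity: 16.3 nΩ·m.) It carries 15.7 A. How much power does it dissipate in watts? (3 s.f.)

ρ = 16.3 nΩ·m = 1.63×10^-8 Ω·m
A = m/(density·L) = 0.00205/(10600×1.51) = 1.2808e-07 m²
R = ρL/A = (1.63×10^-8)(1.51)/(1.2808e-07) = 0.1922 Ω
P = I²R = (15.7)² × 0.1922 = 47.4 W

47.4 W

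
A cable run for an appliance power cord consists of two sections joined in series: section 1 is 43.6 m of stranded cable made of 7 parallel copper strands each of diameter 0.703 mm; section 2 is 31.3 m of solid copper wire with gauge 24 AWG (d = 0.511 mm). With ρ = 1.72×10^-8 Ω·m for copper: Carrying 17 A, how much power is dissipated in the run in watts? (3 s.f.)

838 W

Section 1: A_strand = π(3.5150e-04)² = 3.882e-07 m²; R₁ = ρL/(N·A_s) = (1.72×10^-8)(43.6)/(7×3.882e-07) = 0.276 Ω
Section 2: A = π(0.511/2 mm)² = π(2.5550e-04 m)² = 2.051e-07 m²
R₂ = (1.72×10^-8)(31.3)/(2.051e-07) = 2.625 Ω
R = R₁ + R₂ = 2.901 Ω
P = I²R = (17)² × 2.901 = 838 W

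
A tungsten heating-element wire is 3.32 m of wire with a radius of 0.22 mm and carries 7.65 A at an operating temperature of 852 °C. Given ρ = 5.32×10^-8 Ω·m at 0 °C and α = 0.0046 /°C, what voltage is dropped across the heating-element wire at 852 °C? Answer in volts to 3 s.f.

A = πr² = π(2.2000e-04 m)² = 1.521e-07 m²
R₍0₎ = ρL/A = (5.32×10^-8)(3.32)/(1.521e-07) = 1.162 Ω
R₍852₎ = R₍0₎(1 + αΔT) = 1.162 × (1 + 0.0046×852) = 5.714 Ω
V = IR = 7.65 × 5.714 = 43.7 V

43.7 V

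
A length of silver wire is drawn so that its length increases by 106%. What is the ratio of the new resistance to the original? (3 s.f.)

4.24

k = 1 + 106/100 = 2.06; volume constant ⇒ A' = A/k, so R' = k²R.
Factor = 4.24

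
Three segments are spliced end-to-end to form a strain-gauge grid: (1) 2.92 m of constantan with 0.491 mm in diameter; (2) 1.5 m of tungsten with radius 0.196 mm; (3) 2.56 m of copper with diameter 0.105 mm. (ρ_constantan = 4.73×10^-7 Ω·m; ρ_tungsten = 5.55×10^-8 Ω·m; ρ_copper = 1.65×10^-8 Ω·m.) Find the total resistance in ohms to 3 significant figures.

12.9 Ω

Seg 1: A = π(d/2)² = π(2.4550e-04 m)² = 1.893e-07 m²
R_1 = (4.73×10^-7)(2.92)/(1.893e-07) = 7.294 Ω
Seg 2: A = πr² = π(1.9600e-04 m)² = 1.207e-07 m²
R_2 = (5.55×10^-8)(1.5)/(1.207e-07) = 0.6898 Ω
Seg 3: A = π(d/2)² = π(5.2500e-05 m)² = 8.659e-09 m²
R_3 = (1.65×10^-8)(2.56)/(8.659e-09) = 4.878 Ω
R_total = R_1 + R_2 + R_3 = 12.9 Ω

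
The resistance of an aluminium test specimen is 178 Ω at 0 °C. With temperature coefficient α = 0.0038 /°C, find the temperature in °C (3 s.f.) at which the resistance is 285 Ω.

R = R₀(1 + α(T − T₀)) ⇒ T = T₀ + (R/R₀ − 1)/α
T = 0 + (285/178 − 1)/0.0038 = 0 + (0.6011)/0.0038 = 158 °C

158 °C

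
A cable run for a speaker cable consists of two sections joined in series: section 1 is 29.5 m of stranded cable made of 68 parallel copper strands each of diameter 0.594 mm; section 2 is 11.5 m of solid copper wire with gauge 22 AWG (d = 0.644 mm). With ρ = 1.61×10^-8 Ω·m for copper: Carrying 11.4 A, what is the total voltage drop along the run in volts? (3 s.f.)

6.77 V

Section 1: A_strand = π(2.9700e-04)² = 2.771e-07 m²; R₁ = ρL/(N·A_s) = (1.61×10^-8)(29.5)/(68×2.771e-07) = 0.0252 Ω
Section 2: A = π(0.644/2 mm)² = π(3.2200e-04 m)² = 3.257e-07 m²
R₂ = (1.61×10^-8)(11.5)/(3.257e-07) = 0.5684 Ω
R = R₁ + R₂ = 0.5936 Ω
V = IR = 11.4 × 0.5936 = 6.77 V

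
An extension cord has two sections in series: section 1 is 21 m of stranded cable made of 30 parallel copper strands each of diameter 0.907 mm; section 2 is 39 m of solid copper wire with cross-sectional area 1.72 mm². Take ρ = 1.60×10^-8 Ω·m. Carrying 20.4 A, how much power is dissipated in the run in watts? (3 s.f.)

Section 1: A_strand = π(4.5350e-04)² = 6.461e-07 m²; R₁ = ρL/(N·A_s) = (1.60×10^-8)(21)/(30×6.461e-07) = 0.01733 Ω
Section 2: A = 1.72 mm² = 1.720e-06 m²
R₂ = (1.60×10^-8)(39)/(1.720e-06) = 0.3628 Ω
R = R₁ + R₂ = 0.3801 Ω
P = I²R = (20.4)² × 0.3801 = 158 W

158 W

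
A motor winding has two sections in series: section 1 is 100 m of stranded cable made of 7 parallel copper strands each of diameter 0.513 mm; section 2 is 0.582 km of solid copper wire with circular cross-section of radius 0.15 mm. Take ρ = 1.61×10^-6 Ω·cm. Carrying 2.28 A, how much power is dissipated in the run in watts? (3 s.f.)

ρ = 1.61×10^-6 Ω·cm = 1.61×10^-8 Ω·m
Section 1: A_strand = π(2.5650e-04)² = 2.067e-07 m²; R₁ = ρL/(N·A_s) = (1.61×10^-8)(100)/(7×2.067e-07) = 1.113 Ω
Section 2: A = πr² = π(1.5000e-04 m)² = 7.069e-08 m²
R₂ = (1.61×10^-8)(582)/(7.069e-08) = 132.6 Ω
R = R₁ + R₂ = 133.7 Ω
P = I²R = (2.28)² × 133.7 = 695 W

695 W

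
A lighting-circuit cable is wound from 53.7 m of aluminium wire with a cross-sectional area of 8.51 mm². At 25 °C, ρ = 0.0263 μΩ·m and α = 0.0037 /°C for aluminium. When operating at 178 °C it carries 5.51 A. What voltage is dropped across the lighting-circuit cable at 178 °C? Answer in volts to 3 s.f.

1.43 V

ρ = 0.0263 μΩ·m = 2.63×10^-8 Ω·m
A = 8.51 mm² = 8.510e-06 m²
R₍25₎ = ρL/A = (2.63×10^-8)(53.7)/(8.510e-06) = 0.166 Ω
R₍178₎ = R₍25₎(1 + αΔT) = 0.166 × (1 + 0.0037×153) = 0.2599 Ω
V = IR = 5.51 × 0.2599 = 1.43 V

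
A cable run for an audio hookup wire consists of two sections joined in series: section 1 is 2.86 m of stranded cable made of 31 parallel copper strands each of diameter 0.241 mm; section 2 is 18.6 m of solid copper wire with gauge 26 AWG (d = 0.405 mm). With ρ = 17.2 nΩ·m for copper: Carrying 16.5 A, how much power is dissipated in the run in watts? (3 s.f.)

686 W

ρ = 17.2 nΩ·m = 1.72×10^-8 Ω·m
Section 1: A_strand = π(1.2050e-04)² = 4.562e-08 m²; R₁ = ρL/(N·A_s) = (1.72×10^-8)(2.86)/(31×4.562e-08) = 0.03479 Ω
Section 2: A = π(0.405/2 mm)² = π(2.0250e-04 m)² = 1.288e-07 m²
R₂ = (1.72×10^-8)(18.6)/(1.288e-07) = 2.483 Ω
R = R₁ + R₂ = 2.518 Ω
P = I²R = (16.5)² × 2.518 = 686 W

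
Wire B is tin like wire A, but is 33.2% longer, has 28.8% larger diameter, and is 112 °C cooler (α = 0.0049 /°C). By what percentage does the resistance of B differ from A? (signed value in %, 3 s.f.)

R ∝ ρL/d² with ρ ∝ (1+αΔT), so R_B/R_A = (1 + 33.2/100) × (1 + 28.8/100)⁻² × (1 − 0.0049×112)
= 1.332 × 0.6028 × 0.4512 = 0.3623
(R_B − R_A)/R_A = 0.3623 − 1 = -63.8%

-63.8%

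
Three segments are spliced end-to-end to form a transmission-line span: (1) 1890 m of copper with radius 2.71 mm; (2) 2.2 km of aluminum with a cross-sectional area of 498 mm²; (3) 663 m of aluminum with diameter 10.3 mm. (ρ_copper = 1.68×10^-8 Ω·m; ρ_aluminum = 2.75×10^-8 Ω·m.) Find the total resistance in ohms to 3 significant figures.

1.72 Ω

Seg 1: A = πr² = π(2.7100e-03 m)² = 2.307e-05 m²
R_1 = (1.68×10^-8)(1890)/(2.307e-05) = 1.376 Ω
Seg 2: A = 498 mm² = 4.980e-04 m²
R_2 = (2.75×10^-8)(2200)/(4.980e-04) = 0.1215 Ω
Seg 3: A = π(d/2)² = π(5.1500e-03 m)² = 8.332e-05 m²
R_3 = (2.75×10^-8)(663)/(8.332e-05) = 0.2188 Ω
R_total = R_1 + R_2 + R_3 = 1.72 Ω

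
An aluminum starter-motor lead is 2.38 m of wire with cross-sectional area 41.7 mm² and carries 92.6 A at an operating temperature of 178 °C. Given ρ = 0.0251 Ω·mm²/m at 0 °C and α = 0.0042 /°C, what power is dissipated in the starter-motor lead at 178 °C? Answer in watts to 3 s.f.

21.5 W

ρ = 0.0251 Ω·mm²/m = 2.51×10^-8 Ω·m
A = 41.7 mm² = 4.170e-05 m²
R₍0₎ = ρL/A = (2.51×10^-8)(2.38)/(4.170e-05) = 0.001433 Ω
R₍178₎ = R₍0₎(1 + αΔT) = 0.001433 × (1 + 0.0042×178) = 0.002504 Ω
P = I²R = (92.6)² × 0.002504 = 21.5 W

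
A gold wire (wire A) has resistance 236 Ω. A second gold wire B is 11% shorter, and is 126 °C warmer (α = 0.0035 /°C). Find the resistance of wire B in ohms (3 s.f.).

303 Ω

R ∝ ρL/d² with ρ ∝ (1+αΔT), so R_B/R_A = (1 − 11/100) × (1 + 0.0035×126)
= 0.89 × 1.441 = 1.282
R_B = 1.282 × 236 = 303 Ω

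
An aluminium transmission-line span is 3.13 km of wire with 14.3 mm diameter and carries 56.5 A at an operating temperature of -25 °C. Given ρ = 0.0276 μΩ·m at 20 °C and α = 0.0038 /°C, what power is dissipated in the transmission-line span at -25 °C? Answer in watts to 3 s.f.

ρ = 0.0276 μΩ·m = 2.76×10^-8 Ω·m
A = π(d/2)² = π(7.1500e-03 m)² = 1.606e-04 m²
R₍20₎ = ρL/A = (2.76×10^-8)(3130)/(1.606e-04) = 0.5379 Ω
R₍-25₎ = R₍20₎(1 + αΔT) = 0.5379 × (1 + 0.0038×-45) = 0.4459 Ω
P = I²R = (56.5)² × 0.4459 = 1420 W

1420 W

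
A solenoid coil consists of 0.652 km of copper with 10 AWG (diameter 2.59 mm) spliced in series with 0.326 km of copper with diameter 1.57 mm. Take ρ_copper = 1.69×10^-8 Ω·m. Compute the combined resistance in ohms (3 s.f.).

Segment 1: A = π(2.59/2 mm)² = π(1.2950e-03 m)² = 5.269e-06 m²
R₁ = ρL/A = (1.69×10^-8)(652)/(5.269e-06) = 2.091 Ω
Segment 2: A = π(d/2)² = π(7.8500e-04 m)² = 1.936e-06 m²
R₂ = (1.69×10^-8)(326)/(1.936e-06) = 2.846 Ω
R = R₁ + R₂ = 4.94 Ω

4.94 Ω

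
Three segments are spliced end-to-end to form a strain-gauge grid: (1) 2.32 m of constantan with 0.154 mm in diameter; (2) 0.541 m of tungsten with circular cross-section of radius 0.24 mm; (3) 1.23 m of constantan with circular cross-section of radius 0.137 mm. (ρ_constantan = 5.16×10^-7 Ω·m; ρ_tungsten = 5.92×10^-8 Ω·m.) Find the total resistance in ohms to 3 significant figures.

75.2 Ω

Seg 1: A = π(d/2)² = π(7.7000e-05 m)² = 1.863e-08 m²
R_1 = (5.16×10^-7)(2.32)/(1.863e-08) = 64.27 Ω
Seg 2: A = πr² = π(2.4000e-04 m)² = 1.810e-07 m²
R_2 = (5.92×10^-8)(0.541)/(1.810e-07) = 0.177 Ω
Seg 3: A = πr² = π(1.3700e-04 m)² = 5.896e-08 m²
R_3 = (5.16×10^-7)(1.23)/(5.896e-08) = 10.76 Ω
R_total = R_1 + R_2 + R_3 = 75.2 Ω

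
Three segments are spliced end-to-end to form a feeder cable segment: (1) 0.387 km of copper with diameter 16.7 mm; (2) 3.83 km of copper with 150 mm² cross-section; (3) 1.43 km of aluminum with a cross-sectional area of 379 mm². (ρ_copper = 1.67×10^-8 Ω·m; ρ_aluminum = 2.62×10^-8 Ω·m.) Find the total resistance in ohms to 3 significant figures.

0.555 Ω

Seg 1: A = π(d/2)² = π(8.3500e-03 m)² = 2.190e-04 m²
R_1 = (1.67×10^-8)(387)/(2.190e-04) = 0.02951 Ω
Seg 2: A = 150 mm² = 1.500e-04 m²
R_2 = (1.67×10^-8)(3830)/(1.500e-04) = 0.4264 Ω
Seg 3: A = 379 mm² = 3.790e-04 m²
R_3 = (2.62×10^-8)(1430)/(3.790e-04) = 0.09885 Ω
R_total = R_1 + R_2 + R_3 = 0.555 Ω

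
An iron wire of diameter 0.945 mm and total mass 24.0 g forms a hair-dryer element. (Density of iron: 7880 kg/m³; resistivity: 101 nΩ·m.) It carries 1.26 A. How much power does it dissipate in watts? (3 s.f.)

ρ = 101 nΩ·m = 1.01×10^-7 Ω·m
A = π(d/2)² = π(4.7250e-04 m)² = 7.0138e-07 m²
L = m/(density·A) = 0.024/(7880×7.0138e-07) = 4.342 m
R = ρL/A = (1.01×10^-7)(4.342)/(7.0138e-07) = 0.6253 Ω
P = I²R = (1.26)² × 0.6253 = 0.993 W

0.993 W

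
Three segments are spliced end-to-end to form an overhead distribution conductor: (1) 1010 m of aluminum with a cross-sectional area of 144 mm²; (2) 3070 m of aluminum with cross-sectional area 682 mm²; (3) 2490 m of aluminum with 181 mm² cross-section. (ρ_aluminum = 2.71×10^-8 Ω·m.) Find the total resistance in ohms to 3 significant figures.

0.685 Ω

Seg 1: A = 144 mm² = 1.440e-04 m²
R_1 = (2.71×10^-8)(1010)/(1.440e-04) = 0.1901 Ω
Seg 2: A = 682 mm² = 6.820e-04 m²
R_2 = (2.71×10^-8)(3070)/(6.820e-04) = 0.122 Ω
Seg 3: A = 181 mm² = 1.810e-04 m²
R_3 = (2.71×10^-8)(2490)/(1.810e-04) = 0.3728 Ω
R_total = R_1 + R_2 + R_3 = 0.685 Ω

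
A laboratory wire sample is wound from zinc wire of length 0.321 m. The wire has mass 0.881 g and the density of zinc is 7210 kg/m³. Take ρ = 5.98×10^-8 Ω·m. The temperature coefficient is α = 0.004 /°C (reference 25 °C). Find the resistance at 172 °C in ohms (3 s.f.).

0.0801 Ω

A = m/(density·L) = 8.810×10^-4/(7210×0.321) = 3.8066e-07 m²
R = ρL/A = (5.98×10^-8)(0.321)/(3.8066e-07) = 0.05043 Ω
R(172 °C) = 0.05043 × (1 + 0.004×147) = 0.0801 Ω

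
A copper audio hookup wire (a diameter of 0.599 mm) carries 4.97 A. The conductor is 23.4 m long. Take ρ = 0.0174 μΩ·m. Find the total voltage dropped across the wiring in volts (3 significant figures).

ρ = 0.0174 μΩ·m = 1.74×10^-8 Ω·m
A = π(d/2)² = π(2.9950e-04 m)² = 2.818e-07 m²
R = ρL/A = (1.74×10^-8)(23.4)/(2.818e-07) = 1.445 Ω
V = IR = 4.97 × 1.445 = 7.18 V

7.18 V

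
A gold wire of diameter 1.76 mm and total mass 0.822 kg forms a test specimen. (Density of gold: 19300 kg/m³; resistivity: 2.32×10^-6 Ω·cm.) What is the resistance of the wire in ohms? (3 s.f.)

0.167 Ω

ρ = 2.32×10^-6 Ω·cm = 2.32×10^-8 Ω·m
A = π(d/2)² = π(8.8000e-04 m)² = 2.4328e-06 m²
L = m/(density·A) = 0.822/(19300×2.4328e-06) = 17.51 m
R = ρL/A = (2.32×10^-8)(17.51)/(2.4328e-06) = 0.167 Ω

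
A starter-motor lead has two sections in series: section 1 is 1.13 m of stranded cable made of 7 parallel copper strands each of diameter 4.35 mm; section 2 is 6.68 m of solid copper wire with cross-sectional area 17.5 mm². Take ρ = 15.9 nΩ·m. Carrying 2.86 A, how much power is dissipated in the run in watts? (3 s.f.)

ρ = 15.9 nΩ·m = 1.59×10^-8 Ω·m
Section 1: A_strand = π(2.1750e-03)² = 1.486e-05 m²; R₁ = ρL/(N·A_s) = (1.59×10^-8)(1.13)/(7×1.486e-05) = 1.727×10^-4 Ω
Section 2: A = 17.5 mm² = 1.750e-05 m²
R₂ = (1.59×10^-8)(6.68)/(1.750e-05) = 0.006069 Ω
R = R₁ + R₂ = 0.006242 Ω
P = I²R = (2.86)² × 0.006242 = 0.0511 W

0.0511 W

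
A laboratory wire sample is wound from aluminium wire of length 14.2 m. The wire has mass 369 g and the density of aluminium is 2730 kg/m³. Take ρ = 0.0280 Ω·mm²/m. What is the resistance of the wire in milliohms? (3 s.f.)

ρ = 0.0280 Ω·mm²/m = 2.80×10^-8 Ω·m
A = m/(density·L) = 0.369/(2730×14.2) = 9.5187e-06 m²
R = ρL/A = (2.80×10^-8)(14.2)/(9.5187e-06) = 41.8 mΩ

41.8 mΩ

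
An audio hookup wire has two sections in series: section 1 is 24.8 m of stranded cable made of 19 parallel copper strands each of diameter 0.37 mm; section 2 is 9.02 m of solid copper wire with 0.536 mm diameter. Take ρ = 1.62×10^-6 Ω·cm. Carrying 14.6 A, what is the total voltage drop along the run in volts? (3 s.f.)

12.3 V

ρ = 1.62×10^-6 Ω·cm = 1.62×10^-8 Ω·m
Section 1: A_strand = π(1.8500e-04)² = 1.075e-07 m²; R₁ = ρL/(N·A_s) = (1.62×10^-8)(24.8)/(19×1.075e-07) = 0.1967 Ω
Section 2: A = π(d/2)² = π(2.6800e-04 m)² = 2.256e-07 m²
R₂ = (1.62×10^-8)(9.02)/(2.256e-07) = 0.6476 Ω
R = R₁ + R₂ = 0.8443 Ω
V = IR = 14.6 × 0.8443 = 12.3 V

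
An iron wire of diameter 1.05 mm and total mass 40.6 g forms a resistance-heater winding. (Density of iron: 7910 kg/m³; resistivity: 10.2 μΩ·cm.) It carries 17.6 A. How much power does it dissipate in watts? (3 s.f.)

ρ = 10.2 μΩ·cm = 1.02×10^-7 Ω·m
A = π(d/2)² = π(5.2500e-04 m)² = 8.6590e-07 m²
L = m/(density·A) = 0.0406/(7910×8.6590e-07) = 5.928 m
R = ρL/A = (1.02×10^-7)(5.928)/(8.6590e-07) = 0.6983 Ω
P = I²R = (17.6)² × 0.6983 = 216 W

216 W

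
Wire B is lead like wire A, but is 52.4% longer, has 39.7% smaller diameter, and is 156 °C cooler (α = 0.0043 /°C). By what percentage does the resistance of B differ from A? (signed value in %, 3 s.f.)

R ∝ ρL/d² with ρ ∝ (1+αΔT), so R_B/R_A = (1 + 52.4/100) × (1 − 39.7/100)⁻² × (1 − 0.0043×156)
= 1.524 × 2.75 × 0.3292 = 1.38
(R_B − R_A)/R_A = 1.38 − 1 = 38.0%

38.0%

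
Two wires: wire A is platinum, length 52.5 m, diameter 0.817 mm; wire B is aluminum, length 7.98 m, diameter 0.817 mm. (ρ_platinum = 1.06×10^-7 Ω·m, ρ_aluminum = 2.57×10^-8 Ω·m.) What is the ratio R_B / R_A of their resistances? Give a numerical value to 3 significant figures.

0.0369

R ∝ ρL/d², so R_B/R_A = (ρ_B/ρ_A) × (L_B/L_A)
= (2.57×10^-8/1.06×10^-7) × (7.98/52.5) = 0.0369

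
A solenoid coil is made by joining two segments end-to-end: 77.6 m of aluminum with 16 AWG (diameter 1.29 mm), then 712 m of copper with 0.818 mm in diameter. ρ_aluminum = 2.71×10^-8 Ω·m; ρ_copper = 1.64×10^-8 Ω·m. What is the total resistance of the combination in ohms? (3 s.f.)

23.8 Ω

Segment 1: A = π(1.29/2 mm)² = π(6.4500e-04 m)² = 1.307e-06 m²
R₁ = ρL/A = (2.71×10^-8)(77.6)/(1.307e-06) = 1.609 Ω
Segment 2: A = π(d/2)² = π(4.0900e-04 m)² = 5.255e-07 m²
R₂ = (1.64×10^-8)(712)/(5.255e-07) = 22.22 Ω
R = R₁ + R₂ = 23.8 Ω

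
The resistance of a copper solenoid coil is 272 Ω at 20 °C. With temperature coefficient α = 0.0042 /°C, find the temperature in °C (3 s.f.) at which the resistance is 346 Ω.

84.8 °C

R = R₀(1 + α(T − T₀)) ⇒ T = T₀ + (R/R₀ − 1)/α
T = 20 + (346/272 − 1)/0.0042 = 20 + (0.2721)/0.0042 = 84.8 °C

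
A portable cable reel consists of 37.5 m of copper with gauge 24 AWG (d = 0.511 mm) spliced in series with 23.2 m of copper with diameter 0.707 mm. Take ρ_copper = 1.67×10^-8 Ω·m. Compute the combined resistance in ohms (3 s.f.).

Segment 1: A = π(0.511/2 mm)² = π(2.5550e-04 m)² = 2.051e-07 m²
R₁ = ρL/A = (1.67×10^-8)(37.5)/(2.051e-07) = 3.054 Ω
Segment 2: A = π(d/2)² = π(3.5350e-04 m)² = 3.926e-07 m²
R₂ = (1.67×10^-8)(23.2)/(3.926e-07) = 0.9869 Ω
R = R₁ + R₂ = 4.04 Ω

4.04 Ω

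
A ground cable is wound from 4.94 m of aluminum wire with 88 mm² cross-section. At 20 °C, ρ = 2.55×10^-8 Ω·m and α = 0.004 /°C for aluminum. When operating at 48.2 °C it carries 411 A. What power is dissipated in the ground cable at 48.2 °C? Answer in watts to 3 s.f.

A = 88 mm² = 8.800e-05 m²
R₍20₎ = ρL/A = (2.55×10^-8)(4.94)/(8.800e-05) = 0.001431 Ω
R₍48.2₎ = R₍20₎(1 + αΔT) = 0.001431 × (1 + 0.004×28.2) = 0.001593 Ω
P = I²R = (411)² × 0.001593 = 269 W

269 W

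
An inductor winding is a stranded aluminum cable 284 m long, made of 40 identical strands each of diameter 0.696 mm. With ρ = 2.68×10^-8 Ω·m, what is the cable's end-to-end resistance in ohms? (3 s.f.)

0.500 Ω

A_strand = π(3.4800e-04 m)² = 3.805e-07 m²
R_strand = ρL/A = (2.68×10^-8)(284)/(3.805e-07) = 20.01 Ω
R_total = R_strand/N = 20.01/40 = 0.500 Ω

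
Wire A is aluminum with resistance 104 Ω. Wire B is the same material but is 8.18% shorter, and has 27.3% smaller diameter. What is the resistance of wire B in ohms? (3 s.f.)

181 Ω

R ∝ L/d², so R_B/R_A = (1 − 8.18/100) × (1 − 27.3/100)⁻²
= 0.9182 × 1.892 = 1.737
R_B = 1.737 × 104 = 181 Ω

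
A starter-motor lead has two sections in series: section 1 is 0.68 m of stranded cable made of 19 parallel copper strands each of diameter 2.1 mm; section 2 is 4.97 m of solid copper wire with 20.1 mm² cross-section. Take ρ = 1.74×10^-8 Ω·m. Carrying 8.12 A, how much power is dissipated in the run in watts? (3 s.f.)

0.296 W

Section 1: A_strand = π(1.0500e-03)² = 3.464e-06 m²; R₁ = ρL/(N·A_s) = (1.74×10^-8)(0.68)/(19×3.464e-06) = 1.798×10^-4 Ω
Section 2: A = 20.1 mm² = 2.010e-05 m²
R₂ = (1.74×10^-8)(4.97)/(2.010e-05) = 0.004302 Ω
R = R₁ + R₂ = 0.004482 Ω
P = I²R = (8.12)² × 0.004482 = 0.296 W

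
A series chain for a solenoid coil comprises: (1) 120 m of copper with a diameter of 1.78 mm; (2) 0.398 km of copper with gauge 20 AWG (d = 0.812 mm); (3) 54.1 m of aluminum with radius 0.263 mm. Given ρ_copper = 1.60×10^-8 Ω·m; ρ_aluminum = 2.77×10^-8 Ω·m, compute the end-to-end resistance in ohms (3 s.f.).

20.0 Ω

Seg 1: A = π(d/2)² = π(8.9000e-04 m)² = 2.488e-06 m²
R_1 = (1.60×10^-8)(120)/(2.488e-06) = 0.7716 Ω
Seg 2: A = π(0.812/2 mm)² = π(4.0600e-04 m)² = 5.178e-07 m²
R_2 = (1.60×10^-8)(398)/(5.178e-07) = 12.3 Ω
Seg 3: A = πr² = π(2.6300e-04 m)² = 2.173e-07 m²
R_3 = (2.77×10^-8)(54.1)/(2.173e-07) = 6.896 Ω
R_total = R_1 + R_2 + R_3 = 20.0 Ω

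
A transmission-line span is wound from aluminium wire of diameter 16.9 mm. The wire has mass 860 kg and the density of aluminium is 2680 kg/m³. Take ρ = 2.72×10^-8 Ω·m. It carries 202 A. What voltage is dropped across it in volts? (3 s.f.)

A = π(d/2)² = π(8.4500e-03 m)² = 2.2432e-04 m²
L = m/(density·A) = 860/(2680×2.2432e-04) = 1431 m
R = ρL/A = (2.72×10^-8)(1431)/(2.2432e-04) = 0.1735 Ω
V = IR = 202 × 0.1735 = 35.0 V

35.0 V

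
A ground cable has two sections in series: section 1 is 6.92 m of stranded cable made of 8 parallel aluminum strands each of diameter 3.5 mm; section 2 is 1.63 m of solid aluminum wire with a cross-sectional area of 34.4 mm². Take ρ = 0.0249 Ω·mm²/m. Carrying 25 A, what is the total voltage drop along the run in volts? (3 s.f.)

0.0855 V

ρ = 0.0249 Ω·mm²/m = 2.49×10^-8 Ω·m
Section 1: A_strand = π(1.7500e-03)² = 9.621e-06 m²; R₁ = ρL/(N·A_s) = (2.49×10^-8)(6.92)/(8×9.621e-06) = 0.002239 Ω
Section 2: A = 34.4 mm² = 3.440e-05 m²
R₂ = (2.49×10^-8)(1.63)/(3.440e-05) = 0.00118 Ω
R = R₁ + R₂ = 0.003419 Ω
V = IR = 25 × 0.003419 = 0.0855 V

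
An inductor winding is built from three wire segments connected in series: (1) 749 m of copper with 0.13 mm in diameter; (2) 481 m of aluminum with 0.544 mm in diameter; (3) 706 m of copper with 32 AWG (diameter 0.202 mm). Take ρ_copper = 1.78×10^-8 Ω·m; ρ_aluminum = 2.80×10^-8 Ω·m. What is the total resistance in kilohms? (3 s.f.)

Seg 1: A = π(d/2)² = π(6.5000e-05 m)² = 1.327e-08 m²
R_1 = (1.78×10^-8)(749)/(1.327e-08) = 1004 Ω
Seg 2: A = π(d/2)² = π(2.7200e-04 m)² = 2.324e-07 m²
R_2 = (2.80×10^-8)(481)/(2.324e-07) = 57.94 Ω
Seg 3: A = π(0.202/2 mm)² = π(1.0100e-04 m)² = 3.205e-08 m²
R_3 = (1.78×10^-8)(706)/(3.205e-08) = 392.1 Ω
R_total = R_1 + R_2 + R_3 = 1.45 kΩ

1.45 kΩ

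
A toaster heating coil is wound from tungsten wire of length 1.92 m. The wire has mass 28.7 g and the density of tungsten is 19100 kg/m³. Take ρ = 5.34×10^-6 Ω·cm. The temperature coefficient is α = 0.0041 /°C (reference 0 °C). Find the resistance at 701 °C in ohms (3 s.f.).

0.508 Ω

ρ = 5.34×10^-6 Ω·cm = 5.34×10^-8 Ω·m
A = m/(density·L) = 0.0287/(19100×1.92) = 7.8261e-07 m²
R = ρL/A = (5.34×10^-8)(1.92)/(7.8261e-07) = 0.131 Ω
R(701 °C) = 0.131 × (1 + 0.0041×701) = 0.508 Ω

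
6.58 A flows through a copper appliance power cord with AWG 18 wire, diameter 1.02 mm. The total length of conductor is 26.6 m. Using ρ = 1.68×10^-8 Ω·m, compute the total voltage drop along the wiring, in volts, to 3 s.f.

A = π(1.02/2 mm)² = π(5.1000e-04 m)² = 8.171e-07 m²
R = ρL/A = (1.68×10^-8)(26.6)/(8.171e-07) = 0.5469 Ω
V = IR = 6.58 × 0.5469 = 3.60 V

3.60 V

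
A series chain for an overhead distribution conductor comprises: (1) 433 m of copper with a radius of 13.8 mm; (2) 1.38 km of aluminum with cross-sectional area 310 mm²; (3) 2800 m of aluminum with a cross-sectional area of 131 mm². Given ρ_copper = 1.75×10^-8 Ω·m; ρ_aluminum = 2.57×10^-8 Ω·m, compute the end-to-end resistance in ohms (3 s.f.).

Seg 1: A = πr² = π(1.3800e-02 m)² = 5.983e-04 m²
R_1 = (1.75×10^-8)(433)/(5.983e-04) = 0.01267 Ω
Seg 2: A = 310 mm² = 3.100e-04 m²
R_2 = (2.57×10^-8)(1380)/(3.100e-04) = 0.1144 Ω
Seg 3: A = 131 mm² = 1.310e-04 m²
R_3 = (2.57×10^-8)(2800)/(1.310e-04) = 0.5493 Ω
R_total = R_1 + R_2 + R_3 = 0.676 Ω

0.676 Ω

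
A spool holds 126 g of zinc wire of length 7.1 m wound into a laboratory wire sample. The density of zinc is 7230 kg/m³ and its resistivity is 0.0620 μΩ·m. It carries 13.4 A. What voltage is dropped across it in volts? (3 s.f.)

ρ = 0.0620 μΩ·m = 6.20×10^-8 Ω·m
A = m/(density·L) = 0.126/(7230×7.1) = 2.4546e-06 m²
R = ρL/A = (6.20×10^-8)(7.1)/(2.4546e-06) = 0.1793 Ω
V = IR = 13.4 × 0.1793 = 2.40 V

2.40 V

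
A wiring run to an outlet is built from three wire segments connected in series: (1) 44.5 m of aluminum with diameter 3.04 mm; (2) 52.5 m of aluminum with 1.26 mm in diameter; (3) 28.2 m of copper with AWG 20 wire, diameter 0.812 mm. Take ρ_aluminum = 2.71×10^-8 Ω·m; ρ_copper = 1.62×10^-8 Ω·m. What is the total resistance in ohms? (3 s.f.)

2.19 Ω

Seg 1: A = π(d/2)² = π(1.5200e-03 m)² = 7.258e-06 m²
R_1 = (2.71×10^-8)(44.5)/(7.258e-06) = 0.1661 Ω
Seg 2: A = π(d/2)² = π(6.3000e-04 m)² = 1.247e-06 m²
R_2 = (2.71×10^-8)(52.5)/(1.247e-06) = 1.141 Ω
Seg 3: A = π(0.812/2 mm)² = π(4.0600e-04 m)² = 5.178e-07 m²
R_3 = (1.62×10^-8)(28.2)/(5.178e-07) = 0.8822 Ω
R_total = R_1 + R_2 + R_3 = 2.19 Ω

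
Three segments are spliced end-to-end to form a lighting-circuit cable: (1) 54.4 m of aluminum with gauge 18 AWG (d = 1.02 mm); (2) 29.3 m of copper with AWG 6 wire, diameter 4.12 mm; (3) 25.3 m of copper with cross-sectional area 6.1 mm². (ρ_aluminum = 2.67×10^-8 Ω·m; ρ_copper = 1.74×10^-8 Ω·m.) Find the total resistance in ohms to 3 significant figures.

1.89 Ω

Seg 1: A = π(1.02/2 mm)² = π(5.1000e-04 m)² = 8.171e-07 m²
R_1 = (2.67×10^-8)(54.4)/(8.171e-07) = 1.778 Ω
Seg 2: A = π(4.12/2 mm)² = π(2.0600e-03 m)² = 1.333e-05 m²
R_2 = (1.74×10^-8)(29.3)/(1.333e-05) = 0.03824 Ω
Seg 3: A = 6.1 mm² = 6.100e-06 m²
R_3 = (1.74×10^-8)(25.3)/(6.100e-06) = 0.07217 Ω
R_total = R_1 + R_2 + R_3 = 1.89 Ω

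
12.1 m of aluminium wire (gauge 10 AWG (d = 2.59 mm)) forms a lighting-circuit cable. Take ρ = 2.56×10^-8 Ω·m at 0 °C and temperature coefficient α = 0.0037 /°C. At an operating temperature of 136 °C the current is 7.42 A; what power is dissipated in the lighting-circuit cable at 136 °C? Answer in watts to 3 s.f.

4.87 W

A = π(2.59/2 mm)² = π(1.2950e-03 m)² = 5.269e-06 m²
R₍0₎ = ρL/A = (2.56×10^-8)(12.1)/(5.269e-06) = 0.05879 Ω
R₍136₎ = R₍0₎(1 + αΔT) = 0.05879 × (1 + 0.0037×136) = 0.08838 Ω
P = I²R = (7.42)² × 0.08838 = 4.87 W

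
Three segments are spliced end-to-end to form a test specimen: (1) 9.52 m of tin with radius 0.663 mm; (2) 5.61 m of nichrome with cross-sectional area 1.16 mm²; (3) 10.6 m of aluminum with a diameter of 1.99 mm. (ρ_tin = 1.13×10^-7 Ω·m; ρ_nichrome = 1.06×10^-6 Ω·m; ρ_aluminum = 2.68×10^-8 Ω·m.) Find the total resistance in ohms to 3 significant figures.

Seg 1: A = πr² = π(6.6300e-04 m)² = 1.381e-06 m²
R_1 = (1.13×10^-7)(9.52)/(1.381e-06) = 0.779 Ω
Seg 2: A = 1.16 mm² = 1.160e-06 m²
R_2 = (1.06×10^-6)(5.61)/(1.160e-06) = 5.126 Ω
Seg 3: A = π(d/2)² = π(9.9500e-04 m)² = 3.110e-06 m²
R_3 = (2.68×10^-8)(10.6)/(3.110e-06) = 0.09134 Ω
R_total = R_1 + R_2 + R_3 = 6.00 Ω

6.00 Ω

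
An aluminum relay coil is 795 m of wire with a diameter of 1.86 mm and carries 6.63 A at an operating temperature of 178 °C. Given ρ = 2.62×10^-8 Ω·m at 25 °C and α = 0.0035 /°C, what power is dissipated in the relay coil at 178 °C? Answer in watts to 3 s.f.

517 W

A = π(d/2)² = π(9.3000e-04 m)² = 2.717e-06 m²
R₍25₎ = ρL/A = (2.62×10^-8)(795)/(2.717e-06) = 7.666 Ω
R₍178₎ = R₍25₎(1 + αΔT) = 7.666 × (1 + 0.0035×153) = 11.77 Ω
P = I²R = (6.63)² × 11.77 = 517 W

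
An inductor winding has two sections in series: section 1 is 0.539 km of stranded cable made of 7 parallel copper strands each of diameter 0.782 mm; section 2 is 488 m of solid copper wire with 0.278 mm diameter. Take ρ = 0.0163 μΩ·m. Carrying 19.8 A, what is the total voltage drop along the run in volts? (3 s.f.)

2650 V

ρ = 0.0163 μΩ·m = 1.63×10^-8 Ω·m
Section 1: A_strand = π(3.9100e-04)² = 4.803e-07 m²; R₁ = ρL/(N·A_s) = (1.63×10^-8)(539)/(7×4.803e-07) = 2.613 Ω
Section 2: A = π(d/2)² = π(1.3900e-04 m)² = 6.070e-08 m²
R₂ = (1.63×10^-8)(488)/(6.070e-08) = 131 Ω
R = R₁ + R₂ = 133.7 Ω
V = IR = 19.8 × 133.7 = 2650 V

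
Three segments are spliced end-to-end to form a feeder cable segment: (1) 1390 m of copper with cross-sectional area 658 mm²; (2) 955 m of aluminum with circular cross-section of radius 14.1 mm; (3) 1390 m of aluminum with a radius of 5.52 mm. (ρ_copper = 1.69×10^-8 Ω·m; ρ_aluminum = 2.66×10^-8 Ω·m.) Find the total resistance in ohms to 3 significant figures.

0.463 Ω

Seg 1: A = 658 mm² = 6.580e-04 m²
R_1 = (1.69×10^-8)(1390)/(6.580e-04) = 0.0357 Ω
Seg 2: A = πr² = π(1.4100e-02 m)² = 6.246e-04 m²
R_2 = (2.66×10^-8)(955)/(6.246e-04) = 0.04067 Ω
Seg 3: A = πr² = π(5.5200e-03 m)² = 9.573e-05 m²
R_3 = (2.66×10^-8)(1390)/(9.573e-05) = 0.3862 Ω
R_total = R_1 + R_2 + R_3 = 0.463 Ω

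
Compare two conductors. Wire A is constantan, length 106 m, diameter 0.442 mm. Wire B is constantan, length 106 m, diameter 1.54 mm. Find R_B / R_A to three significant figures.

R ∝ ρL/d², so R_B/R_A = (d_A/d_B)²
= (0.442/1.54)² = 0.0824

0.0824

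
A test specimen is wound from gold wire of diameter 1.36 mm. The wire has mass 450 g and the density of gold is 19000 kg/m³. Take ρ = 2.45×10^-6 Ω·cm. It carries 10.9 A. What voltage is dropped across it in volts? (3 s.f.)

3.00 V

ρ = 2.45×10^-6 Ω·cm = 2.45×10^-8 Ω·m
A = π(d/2)² = π(6.8000e-04 m)² = 1.4527e-06 m²
L = m/(density·A) = 0.45/(19000×1.4527e-06) = 16.3 m
R = ρL/A = (2.45×10^-8)(16.3)/(1.4527e-06) = 0.275 Ω
V = IR = 10.9 × 0.275 = 3.00 V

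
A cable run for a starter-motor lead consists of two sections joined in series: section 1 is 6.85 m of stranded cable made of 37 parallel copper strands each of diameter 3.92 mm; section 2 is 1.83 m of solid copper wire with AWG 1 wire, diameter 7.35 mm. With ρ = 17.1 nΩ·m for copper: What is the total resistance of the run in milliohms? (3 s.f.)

ρ = 17.1 nΩ·m = 1.71×10^-8 Ω·m
Section 1: A_strand = π(1.9600e-03)² = 1.207e-05 m²; R₁ = ρL/(N·A_s) = (1.71×10^-8)(6.85)/(37×1.207e-05) = 2.623×10^-4 Ω
Section 2: A = π(7.35/2 mm)² = π(3.6750e-03 m)² = 4.243e-05 m²
R₂ = (1.71×10^-8)(1.83)/(4.243e-05) = 7.375×10^-4 Ω
R = R₁ + R₂ = 1.00 mΩ

1.00 mΩ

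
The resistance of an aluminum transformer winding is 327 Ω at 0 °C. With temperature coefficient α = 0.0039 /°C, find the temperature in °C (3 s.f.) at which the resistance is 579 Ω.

R = R₀(1 + α(T − T₀)) ⇒ T = T₀ + (R/R₀ − 1)/α
T = 0 + (579/327 − 1)/0.0039 = 0 + (0.7706)/0.0039 = 198 °C

198 °C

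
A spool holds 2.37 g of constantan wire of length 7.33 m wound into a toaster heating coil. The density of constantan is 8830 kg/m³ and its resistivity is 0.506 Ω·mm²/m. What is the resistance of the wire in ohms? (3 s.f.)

101 Ω

ρ = 0.506 Ω·mm²/m = 5.06×10^-7 Ω·m
A = m/(density·L) = 0.00237/(8830×7.33) = 3.6617e-08 m²
R = ρL/A = (5.06×10^-7)(7.33)/(3.6617e-08) = 101 Ω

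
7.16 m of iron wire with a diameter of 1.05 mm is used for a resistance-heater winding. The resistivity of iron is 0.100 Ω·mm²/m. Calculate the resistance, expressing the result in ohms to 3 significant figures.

0.827 Ω

ρ = 0.100 Ω·mm²/m = 1.00×10^-7 Ω·m
A = π(d/2)² = π(5.2500e-04 m)² = 8.659e-07 m²
R = ρL/A = (1.00×10^-7)(7.16 m)/(8.659e-07 m²) = 0.827 Ω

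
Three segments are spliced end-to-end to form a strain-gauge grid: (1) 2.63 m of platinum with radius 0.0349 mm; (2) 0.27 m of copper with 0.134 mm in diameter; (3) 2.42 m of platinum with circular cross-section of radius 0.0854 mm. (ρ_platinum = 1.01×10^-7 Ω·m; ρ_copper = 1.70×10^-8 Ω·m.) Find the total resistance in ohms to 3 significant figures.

Seg 1: A = πr² = π(3.4900e-05 m)² = 3.826e-09 m²
R_1 = (1.01×10^-7)(2.63)/(3.826e-09) = 69.42 Ω
Seg 2: A = π(d/2)² = π(6.7000e-05 m)² = 1.410e-08 m²
R_2 = (1.70×10^-8)(0.27)/(1.410e-08) = 0.3255 Ω
Seg 3: A = πr² = π(8.5400e-05 m)² = 2.291e-08 m²
R_3 = (1.01×10^-7)(2.42)/(2.291e-08) = 10.67 Ω
R_total = R_1 + R_2 + R_3 = 80.4 Ω

80.4 Ω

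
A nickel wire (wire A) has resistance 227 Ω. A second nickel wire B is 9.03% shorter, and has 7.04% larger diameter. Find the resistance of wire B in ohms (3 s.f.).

180 Ω

R ∝ L/d², so R_B/R_A = (1 − 9.03/100) × (1 + 7.04/100)⁻²
= 0.9097 × 0.8728 = 0.794
R_B = 0.794 × 227 = 180 Ω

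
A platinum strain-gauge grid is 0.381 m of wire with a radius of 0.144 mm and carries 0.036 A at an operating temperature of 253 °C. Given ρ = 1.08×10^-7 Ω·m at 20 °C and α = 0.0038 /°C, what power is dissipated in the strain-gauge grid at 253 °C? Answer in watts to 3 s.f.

0.00154 W

A = πr² = π(1.4400e-04 m)² = 6.514e-08 m²
R₍20₎ = ρL/A = (1.08×10^-7)(0.381)/(6.514e-08) = 0.6316 Ω
R₍253₎ = R₍20₎(1 + αΔT) = 0.6316 × (1 + 0.0038×233) = 1.191 Ω
P = I²R = (0.036)² × 1.191 = 0.00154 W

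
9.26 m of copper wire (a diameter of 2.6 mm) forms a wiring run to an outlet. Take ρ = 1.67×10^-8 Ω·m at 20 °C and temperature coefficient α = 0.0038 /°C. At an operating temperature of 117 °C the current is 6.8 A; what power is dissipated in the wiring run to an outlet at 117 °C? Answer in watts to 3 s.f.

1.84 W

A = π(d/2)² = π(1.3000e-03 m)² = 5.309e-06 m²
R₍20₎ = ρL/A = (1.67×10^-8)(9.26)/(5.309e-06) = 0.02913 Ω
R₍117₎ = R₍20₎(1 + αΔT) = 0.02913 × (1 + 0.0038×97) = 0.03986 Ω
P = I²R = (6.8)² × 0.03986 = 1.84 W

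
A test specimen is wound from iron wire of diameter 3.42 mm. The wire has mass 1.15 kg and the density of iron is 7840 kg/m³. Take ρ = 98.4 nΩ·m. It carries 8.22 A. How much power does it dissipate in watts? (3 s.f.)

ρ = 98.4 nΩ·m = 9.84×10^-8 Ω·m
A = π(d/2)² = π(1.7100e-03 m)² = 9.1863e-06 m²
L = m/(density·A) = 1.15/(7840×9.1863e-06) = 15.97 m
R = ρL/A = (9.84×10^-8)(15.97)/(9.1863e-06) = 0.171 Ω
P = I²R = (8.22)² × 0.171 = 11.6 W

11.6 W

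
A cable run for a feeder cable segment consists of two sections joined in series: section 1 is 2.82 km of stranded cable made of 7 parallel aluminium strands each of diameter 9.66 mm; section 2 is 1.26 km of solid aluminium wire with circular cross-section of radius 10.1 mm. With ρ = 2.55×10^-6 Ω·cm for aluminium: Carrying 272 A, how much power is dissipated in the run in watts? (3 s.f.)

17800 W

ρ = 2.55×10^-6 Ω·cm = 2.55×10^-8 Ω·m
Section 1: A_strand = π(4.8300e-03)² = 7.329e-05 m²; R₁ = ρL/(N·A_s) = (2.55×10^-8)(2820)/(7×7.329e-05) = 0.1402 Ω
Section 2: A = πr² = π(1.0100e-02 m)² = 3.205e-04 m²
R₂ = (2.55×10^-8)(1260)/(3.205e-04) = 0.1003 Ω
R = R₁ + R₂ = 0.2404 Ω
P = I²R = (272)² × 0.2404 = 17800 W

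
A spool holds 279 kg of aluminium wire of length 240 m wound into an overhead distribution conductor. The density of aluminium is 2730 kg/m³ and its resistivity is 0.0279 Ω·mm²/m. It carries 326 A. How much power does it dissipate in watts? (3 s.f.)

ρ = 0.0279 Ω·mm²/m = 2.79×10^-8 Ω·m
A = m/(density·L) = 279/(2730×240) = 4.2582e-04 m²
R = ρL/A = (2.79×10^-8)(240)/(4.2582e-04) = 0.01572 Ω
P = I²R = (326)² × 0.01572 = 1670 W

1670 W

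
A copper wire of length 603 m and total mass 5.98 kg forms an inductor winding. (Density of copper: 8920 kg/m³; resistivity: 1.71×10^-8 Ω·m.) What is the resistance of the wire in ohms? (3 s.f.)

A = m/(density·L) = 5.98/(8920×603) = 1.1118e-06 m²
R = ρL/A = (1.71×10^-8)(603)/(1.1118e-06) = 9.27 Ω

9.27 Ω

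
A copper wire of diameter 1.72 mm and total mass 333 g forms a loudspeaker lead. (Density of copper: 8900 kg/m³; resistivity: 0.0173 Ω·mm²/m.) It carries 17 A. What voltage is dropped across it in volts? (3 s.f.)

2.04 V

ρ = 0.0173 Ω·mm²/m = 1.73×10^-8 Ω·m
A = π(d/2)² = π(8.6000e-04 m)² = 2.3235e-06 m²
L = m/(density·A) = 0.333/(8900×2.3235e-06) = 16.1 m
R = ρL/A = (1.73×10^-8)(16.1)/(2.3235e-06) = 0.1199 Ω
V = IR = 17 × 0.1199 = 2.04 V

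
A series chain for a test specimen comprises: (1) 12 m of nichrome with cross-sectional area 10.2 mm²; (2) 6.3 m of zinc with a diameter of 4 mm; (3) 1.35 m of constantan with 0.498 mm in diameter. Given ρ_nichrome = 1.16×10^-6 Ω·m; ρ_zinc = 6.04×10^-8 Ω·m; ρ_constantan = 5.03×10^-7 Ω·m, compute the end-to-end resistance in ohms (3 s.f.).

Seg 1: A = 10.2 mm² = 1.020e-05 m²
R_1 = (1.16×10^-6)(12)/(1.020e-05) = 1.365 Ω
Seg 2: A = π(d/2)² = π(2.0000e-03 m)² = 1.257e-05 m²
R_2 = (6.04×10^-8)(6.3)/(1.257e-05) = 0.03028 Ω
Seg 3: A = π(d/2)² = π(2.4900e-04 m)² = 1.948e-07 m²
R_3 = (5.03×10^-7)(1.35)/(1.948e-07) = 3.486 Ω
R_total = R_1 + R_2 + R_3 = 4.88 Ω

4.88 Ω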